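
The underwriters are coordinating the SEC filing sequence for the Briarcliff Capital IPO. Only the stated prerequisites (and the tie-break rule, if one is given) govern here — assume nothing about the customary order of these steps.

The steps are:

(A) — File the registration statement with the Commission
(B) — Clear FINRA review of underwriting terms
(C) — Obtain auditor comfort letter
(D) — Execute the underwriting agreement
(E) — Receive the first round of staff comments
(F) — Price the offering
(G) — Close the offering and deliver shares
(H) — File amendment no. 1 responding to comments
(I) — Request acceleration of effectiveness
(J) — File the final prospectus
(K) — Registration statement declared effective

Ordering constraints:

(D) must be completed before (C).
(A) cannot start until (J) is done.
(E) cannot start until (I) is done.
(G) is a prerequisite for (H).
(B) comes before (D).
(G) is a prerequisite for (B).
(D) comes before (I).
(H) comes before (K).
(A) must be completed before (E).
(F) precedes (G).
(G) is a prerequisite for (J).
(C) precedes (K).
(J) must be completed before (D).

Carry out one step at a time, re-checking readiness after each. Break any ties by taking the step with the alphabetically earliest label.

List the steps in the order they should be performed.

(F) → (G) → (B) → (H) → (J) → (A) → (D) → (C) → (I) → (E) → (K)

(F) has no prerequisites → (F) first.
Next only (G) has its prerequisites met → (G).
Ready: (B), (H) and (J). (B) has the earlier label → (B).
Ready: (H) and (J). (H) has the earlier label → (H).
(J) is the only step now ready → (J).
Ready: (A) and (D). (A) has the earlier label → (A).
(D) is the only step now ready → (D).
Now (C) and (I) have their prerequisites met. (C) has the earlier label, so (C) next.
Ready: (I) and (K). (I) has the earlier label → (I).
(E) now also ready, so the ready set is {(E), (K)}; (E) has the earlier label → (E).
Next only (K) has its prerequisites met → (K).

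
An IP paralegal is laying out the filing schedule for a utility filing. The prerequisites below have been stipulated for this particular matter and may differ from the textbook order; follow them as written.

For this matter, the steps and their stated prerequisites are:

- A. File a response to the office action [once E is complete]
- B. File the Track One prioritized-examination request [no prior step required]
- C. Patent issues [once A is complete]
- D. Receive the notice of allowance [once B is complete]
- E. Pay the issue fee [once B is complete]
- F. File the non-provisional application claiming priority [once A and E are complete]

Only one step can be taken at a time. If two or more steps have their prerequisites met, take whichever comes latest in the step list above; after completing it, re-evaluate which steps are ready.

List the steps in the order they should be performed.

B → E → D → A → F → C

B is the only step with nothing outstanding, so it goes first.
Ready: E and D. E is listed later → E.
Now D and A have their prerequisites met. D is listed later, so D next.
Next only A has its prerequisites met → A.
F and C are both available; F is listed later → F.
Next only C has its prerequisites met → C.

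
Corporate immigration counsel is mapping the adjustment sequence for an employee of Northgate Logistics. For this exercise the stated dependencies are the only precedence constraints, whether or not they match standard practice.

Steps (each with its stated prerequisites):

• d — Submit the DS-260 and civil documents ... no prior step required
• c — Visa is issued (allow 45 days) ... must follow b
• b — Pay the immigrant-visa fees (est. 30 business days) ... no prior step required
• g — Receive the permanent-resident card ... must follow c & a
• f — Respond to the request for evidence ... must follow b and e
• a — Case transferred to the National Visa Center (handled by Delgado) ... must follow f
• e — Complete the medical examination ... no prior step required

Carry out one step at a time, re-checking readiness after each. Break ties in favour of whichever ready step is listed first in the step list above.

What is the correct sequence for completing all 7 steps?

d, b, c, e, f, a, g

d, b and e have no prerequisites; d is listed earlier, so d is first.
Ready: b and e. b is listed earlier → b.
Now c and e have their prerequisites met. c is listed earlier, so c next.
That leaves e as the only ready step → e.
That leaves f as the only ready step → f.
a needed f, now all done → a.
g is the only step now ready → g.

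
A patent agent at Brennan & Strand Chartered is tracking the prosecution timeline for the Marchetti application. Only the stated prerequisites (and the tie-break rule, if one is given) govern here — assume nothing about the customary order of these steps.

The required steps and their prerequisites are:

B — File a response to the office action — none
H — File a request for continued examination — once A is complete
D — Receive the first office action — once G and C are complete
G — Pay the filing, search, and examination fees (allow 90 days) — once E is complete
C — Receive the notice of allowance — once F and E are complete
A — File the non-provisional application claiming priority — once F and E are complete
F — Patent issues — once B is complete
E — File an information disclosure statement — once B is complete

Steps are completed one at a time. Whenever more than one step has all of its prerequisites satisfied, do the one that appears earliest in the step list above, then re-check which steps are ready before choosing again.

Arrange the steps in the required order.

B, F, E, G, C, D, A, H

B has no prerequisites → B first.
Now F and E have their prerequisites met. F is listed earlier, so F next.
That leaves E as the only ready step → E.
Ready: G, C and A. G is listed earlier → G.
Now C and A have their prerequisites met. C is listed earlier, so C next.
D now also ready, so the ready set is {D, A}; D is listed earlier → D.
A needed F and E, now all done → A.
That leaves H as the only ready step → H.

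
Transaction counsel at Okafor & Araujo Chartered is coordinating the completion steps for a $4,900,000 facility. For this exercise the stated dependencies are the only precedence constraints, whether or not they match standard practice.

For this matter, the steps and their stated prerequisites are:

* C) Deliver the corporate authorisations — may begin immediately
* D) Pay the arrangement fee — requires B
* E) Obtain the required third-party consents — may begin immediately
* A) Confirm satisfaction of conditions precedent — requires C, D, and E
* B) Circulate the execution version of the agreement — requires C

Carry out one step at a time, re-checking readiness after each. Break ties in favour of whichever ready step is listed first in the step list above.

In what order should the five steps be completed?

C and E have no prerequisites; C is listed earlier, so C is first.
Now E and B have their prerequisites met. E is listed earlier, so E next.
B is the only step now ready → B.
Next only D has its prerequisites met → D.
A needed C, D and E, now all done → A.

C, E, B, D, A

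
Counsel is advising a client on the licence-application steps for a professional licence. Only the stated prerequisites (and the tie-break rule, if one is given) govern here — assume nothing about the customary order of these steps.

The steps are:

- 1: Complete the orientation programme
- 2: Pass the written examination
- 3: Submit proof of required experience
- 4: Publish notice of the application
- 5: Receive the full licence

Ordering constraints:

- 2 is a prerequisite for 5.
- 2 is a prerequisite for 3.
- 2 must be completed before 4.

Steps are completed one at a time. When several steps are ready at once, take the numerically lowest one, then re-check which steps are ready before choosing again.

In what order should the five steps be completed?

1 and 2 have no prerequisites; 1 has the earlier label, so 1 is first.
Next only 2 has its prerequisites met → 2.
3, 4 and 5 are all available; 3 has the earlier label → 3.
Now 4 and 5 have their prerequisites met. 4 has the earlier label, so 4 next.
5 is the only step now ready → 5.

1, 2, 3, 4, 5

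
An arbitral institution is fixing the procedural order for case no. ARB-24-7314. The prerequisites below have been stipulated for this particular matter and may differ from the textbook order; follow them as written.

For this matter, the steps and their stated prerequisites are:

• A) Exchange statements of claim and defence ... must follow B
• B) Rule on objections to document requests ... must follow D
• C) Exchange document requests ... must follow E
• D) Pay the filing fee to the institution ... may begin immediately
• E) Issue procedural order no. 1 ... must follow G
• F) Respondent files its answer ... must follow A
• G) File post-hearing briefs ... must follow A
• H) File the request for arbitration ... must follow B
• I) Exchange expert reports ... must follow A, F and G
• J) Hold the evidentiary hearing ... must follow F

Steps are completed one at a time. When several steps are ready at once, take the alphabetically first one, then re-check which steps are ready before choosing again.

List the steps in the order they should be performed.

D has no prerequisites → D first.
B needed D, now all done → B.
Now A and H have their prerequisites met. A has the earlier label, so A next.
Ready: F, G and H. F has the earlier label → F.
Now G, H and J have their prerequisites met. G has the earlier label, so G next.
E and I now also ready, so the ready set is {E, H, I, J}; E has the earlier label → E.
C, H, I and J are all available; C has the earlier label → C.
H, I and J are all available; H has the earlier label → H.
Ready: I and J. I has the earlier label → I.
J needed F, now all done → J.

D → B → A → F → G → E → C → H → I → J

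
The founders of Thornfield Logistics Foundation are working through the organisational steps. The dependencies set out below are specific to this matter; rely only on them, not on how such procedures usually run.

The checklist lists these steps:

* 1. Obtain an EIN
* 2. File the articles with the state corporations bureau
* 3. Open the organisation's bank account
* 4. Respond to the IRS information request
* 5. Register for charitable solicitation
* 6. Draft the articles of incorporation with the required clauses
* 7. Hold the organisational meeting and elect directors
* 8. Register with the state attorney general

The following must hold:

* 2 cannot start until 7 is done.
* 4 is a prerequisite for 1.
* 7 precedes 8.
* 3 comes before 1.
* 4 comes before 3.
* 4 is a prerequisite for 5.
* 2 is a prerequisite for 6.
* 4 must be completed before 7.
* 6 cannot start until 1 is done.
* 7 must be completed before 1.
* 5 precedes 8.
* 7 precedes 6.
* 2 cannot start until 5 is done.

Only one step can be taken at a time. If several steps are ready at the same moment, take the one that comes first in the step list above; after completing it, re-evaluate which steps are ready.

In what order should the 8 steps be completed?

4, 3, 5, 7, 1, 2, 6, 8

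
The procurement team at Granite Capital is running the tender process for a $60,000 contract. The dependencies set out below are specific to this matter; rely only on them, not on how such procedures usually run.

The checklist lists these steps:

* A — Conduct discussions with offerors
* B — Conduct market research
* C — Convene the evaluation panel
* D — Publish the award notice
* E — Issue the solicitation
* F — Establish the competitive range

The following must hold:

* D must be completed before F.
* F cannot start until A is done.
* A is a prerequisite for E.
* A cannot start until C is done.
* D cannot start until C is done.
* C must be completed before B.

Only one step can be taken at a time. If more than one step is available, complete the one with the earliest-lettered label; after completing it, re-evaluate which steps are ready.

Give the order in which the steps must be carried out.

C has no prerequisites → C first.
Now A, B and D have their prerequisites met. A has the earlier label, so A next.
B, D and E are all available; B has the earlier label → B.
Ready: D and E. D has the earlier label → D.
F now also ready, so the ready set is {E, F}; E has the earlier label → E.
F needed A and D, now all done → F.

C, A, B, D, E, F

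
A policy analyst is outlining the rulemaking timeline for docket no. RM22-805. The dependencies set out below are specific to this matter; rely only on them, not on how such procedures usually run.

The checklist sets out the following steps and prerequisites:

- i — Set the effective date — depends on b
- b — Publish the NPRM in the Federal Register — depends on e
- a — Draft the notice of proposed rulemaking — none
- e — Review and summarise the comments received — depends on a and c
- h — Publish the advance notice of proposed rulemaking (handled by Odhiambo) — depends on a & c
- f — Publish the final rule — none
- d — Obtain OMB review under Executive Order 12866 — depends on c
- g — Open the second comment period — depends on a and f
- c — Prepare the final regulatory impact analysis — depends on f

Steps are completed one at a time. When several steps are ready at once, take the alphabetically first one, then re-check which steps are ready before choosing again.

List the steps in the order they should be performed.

a, f, c, d, e, b, g, h, i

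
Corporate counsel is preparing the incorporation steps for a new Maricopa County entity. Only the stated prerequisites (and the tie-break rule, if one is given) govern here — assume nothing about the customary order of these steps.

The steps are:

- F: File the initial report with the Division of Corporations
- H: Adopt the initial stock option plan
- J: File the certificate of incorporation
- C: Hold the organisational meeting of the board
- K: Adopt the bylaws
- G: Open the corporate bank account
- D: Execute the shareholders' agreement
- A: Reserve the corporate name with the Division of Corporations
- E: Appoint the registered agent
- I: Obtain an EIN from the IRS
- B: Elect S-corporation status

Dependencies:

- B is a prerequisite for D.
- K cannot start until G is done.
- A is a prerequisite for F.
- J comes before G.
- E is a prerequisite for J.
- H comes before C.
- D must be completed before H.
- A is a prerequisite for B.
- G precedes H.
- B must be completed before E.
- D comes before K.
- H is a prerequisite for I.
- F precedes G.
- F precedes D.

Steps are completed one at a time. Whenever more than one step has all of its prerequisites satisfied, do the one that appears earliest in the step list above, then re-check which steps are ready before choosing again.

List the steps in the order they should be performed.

A, F, B, D, E, J, G, H, C, K, I

Only A has no prerequisites, so it is first.
Now F and B have their prerequisites met. F is listed earlier, so F next.
B is the only step now ready → B.
Now D and E have their prerequisites met. D is listed earlier, so D next.
E needed B, now all done → E.
J is the only step now ready → J.
That leaves G as the only ready step → G.
H and K are both available; H is listed earlier → H.
C and I now also ready, so the ready set is {C, K, I}; C is listed earlier → C.
Ready: K and I. K is listed earlier → K.
I needed H, now all done → I.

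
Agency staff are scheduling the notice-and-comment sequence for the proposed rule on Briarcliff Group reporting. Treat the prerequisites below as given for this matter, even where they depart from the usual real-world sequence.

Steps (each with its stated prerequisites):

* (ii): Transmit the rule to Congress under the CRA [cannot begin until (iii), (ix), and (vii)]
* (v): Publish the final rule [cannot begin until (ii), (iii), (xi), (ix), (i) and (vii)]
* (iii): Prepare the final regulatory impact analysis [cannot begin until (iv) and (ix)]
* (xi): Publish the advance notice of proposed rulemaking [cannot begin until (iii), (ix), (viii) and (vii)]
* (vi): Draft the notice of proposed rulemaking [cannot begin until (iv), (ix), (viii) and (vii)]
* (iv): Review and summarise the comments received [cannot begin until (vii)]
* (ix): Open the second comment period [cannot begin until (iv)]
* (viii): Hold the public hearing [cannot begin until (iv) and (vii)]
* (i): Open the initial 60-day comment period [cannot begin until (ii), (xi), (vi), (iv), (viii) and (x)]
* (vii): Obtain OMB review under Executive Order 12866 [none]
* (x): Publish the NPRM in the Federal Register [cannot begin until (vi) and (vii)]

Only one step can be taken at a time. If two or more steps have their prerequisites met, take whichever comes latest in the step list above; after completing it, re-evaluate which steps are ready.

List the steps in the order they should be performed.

(vii) (iv) (viii) (ix) (vi) (x) (iii) (xi) (ii) (i) (v)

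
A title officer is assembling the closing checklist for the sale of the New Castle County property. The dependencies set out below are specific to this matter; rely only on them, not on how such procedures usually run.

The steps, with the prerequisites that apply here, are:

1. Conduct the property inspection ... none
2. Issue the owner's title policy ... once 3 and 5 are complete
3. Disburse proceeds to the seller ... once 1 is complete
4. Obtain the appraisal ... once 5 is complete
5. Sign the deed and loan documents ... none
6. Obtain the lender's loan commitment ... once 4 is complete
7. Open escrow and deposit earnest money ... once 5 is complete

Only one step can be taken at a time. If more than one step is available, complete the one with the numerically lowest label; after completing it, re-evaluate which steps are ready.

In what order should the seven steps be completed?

1 → 3 → 5 → 2 → 4 → 6 → 7

1 and 5 have no prerequisites; 1 has the earlier label, so 1 is first.
3 now also ready, so the ready set is {3, 5}; 3 has the earlier label → 3.
Next only 5 has its prerequisites met → 5.
Ready: 2, 4 and 7. 2 has the earlier label → 2.
Now 4 and 7 have their prerequisites met. 4 has the earlier label, so 4 next.
Ready: 6 and 7. 6 has the earlier label → 6.
7 needed 5, now all done → 7.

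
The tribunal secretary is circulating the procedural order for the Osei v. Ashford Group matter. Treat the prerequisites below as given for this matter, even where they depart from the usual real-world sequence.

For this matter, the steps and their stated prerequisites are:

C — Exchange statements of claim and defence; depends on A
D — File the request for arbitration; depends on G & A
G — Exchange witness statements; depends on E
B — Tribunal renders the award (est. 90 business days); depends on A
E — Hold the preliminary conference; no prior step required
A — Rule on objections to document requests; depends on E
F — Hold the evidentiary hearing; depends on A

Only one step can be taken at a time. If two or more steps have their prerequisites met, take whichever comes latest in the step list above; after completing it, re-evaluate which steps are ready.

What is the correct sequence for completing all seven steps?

E has no prerequisites → E first.
Ready: A and G. A is listed later → A.
F, B, G and C are all available; F is listed later → F.
Ready: B, G and C. B is listed later → B.
G and C are both available; G is listed later → G.
D now also ready, so the ready set is {D, C}; D is listed later → D.
C needed A, now all done → C.

E A F B G D C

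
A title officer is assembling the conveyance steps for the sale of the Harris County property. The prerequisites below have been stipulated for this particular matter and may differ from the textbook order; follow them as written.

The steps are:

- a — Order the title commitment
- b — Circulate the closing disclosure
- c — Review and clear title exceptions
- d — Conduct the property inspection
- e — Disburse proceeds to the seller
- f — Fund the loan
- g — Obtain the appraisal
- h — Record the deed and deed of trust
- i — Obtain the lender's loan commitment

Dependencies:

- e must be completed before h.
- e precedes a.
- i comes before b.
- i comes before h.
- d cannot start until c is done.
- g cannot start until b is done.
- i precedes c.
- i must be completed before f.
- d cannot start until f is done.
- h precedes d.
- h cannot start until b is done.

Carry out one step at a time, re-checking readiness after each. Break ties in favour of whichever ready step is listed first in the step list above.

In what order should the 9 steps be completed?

e a i b c f g h d

Nothing is required for e and i. e is listed earlier → e first.
a now also ready, so the ready set is {a, i}; a is listed earlier → a.
That leaves i as the only ready step → i.
b, c and f are all available; b is listed earlier → b.
Ready: c, f, g and h. c is listed earlier → c.
Ready: f, g and h. f is listed earlier → f.
g and h are both available; g is listed earlier → g.
That leaves h as the only ready step → h.
d is the only step now ready → d.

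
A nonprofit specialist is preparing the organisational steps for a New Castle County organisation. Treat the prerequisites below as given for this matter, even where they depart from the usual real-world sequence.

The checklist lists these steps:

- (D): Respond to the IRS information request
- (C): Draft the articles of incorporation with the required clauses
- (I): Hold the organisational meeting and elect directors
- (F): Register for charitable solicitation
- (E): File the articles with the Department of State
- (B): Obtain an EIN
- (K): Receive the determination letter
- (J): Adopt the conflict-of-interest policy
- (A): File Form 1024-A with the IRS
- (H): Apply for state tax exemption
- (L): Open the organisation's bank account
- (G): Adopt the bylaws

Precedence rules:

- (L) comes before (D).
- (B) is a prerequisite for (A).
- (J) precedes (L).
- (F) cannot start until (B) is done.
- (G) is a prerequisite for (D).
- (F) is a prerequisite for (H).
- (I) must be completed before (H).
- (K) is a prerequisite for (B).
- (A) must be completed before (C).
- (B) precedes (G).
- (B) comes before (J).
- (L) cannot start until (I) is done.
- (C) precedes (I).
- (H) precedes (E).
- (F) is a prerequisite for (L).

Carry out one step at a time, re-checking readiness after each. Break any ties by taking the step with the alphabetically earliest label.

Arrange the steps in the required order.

(K), (B), (A), (C), (F), (G), (I), (H), (E), (J), (L), (D)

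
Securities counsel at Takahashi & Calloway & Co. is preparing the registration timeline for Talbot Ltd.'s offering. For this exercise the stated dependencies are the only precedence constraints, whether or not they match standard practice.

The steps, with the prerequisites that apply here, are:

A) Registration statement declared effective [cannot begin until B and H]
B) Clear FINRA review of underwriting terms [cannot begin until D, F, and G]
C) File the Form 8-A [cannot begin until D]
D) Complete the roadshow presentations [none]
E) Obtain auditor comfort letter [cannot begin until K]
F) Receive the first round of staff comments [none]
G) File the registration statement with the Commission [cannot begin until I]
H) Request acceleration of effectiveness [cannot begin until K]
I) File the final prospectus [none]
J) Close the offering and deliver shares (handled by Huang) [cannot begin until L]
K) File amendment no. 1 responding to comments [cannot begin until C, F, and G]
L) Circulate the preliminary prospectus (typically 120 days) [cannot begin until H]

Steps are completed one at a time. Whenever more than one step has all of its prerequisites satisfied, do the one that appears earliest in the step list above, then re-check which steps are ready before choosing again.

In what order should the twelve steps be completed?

D C F I G B K E H A L J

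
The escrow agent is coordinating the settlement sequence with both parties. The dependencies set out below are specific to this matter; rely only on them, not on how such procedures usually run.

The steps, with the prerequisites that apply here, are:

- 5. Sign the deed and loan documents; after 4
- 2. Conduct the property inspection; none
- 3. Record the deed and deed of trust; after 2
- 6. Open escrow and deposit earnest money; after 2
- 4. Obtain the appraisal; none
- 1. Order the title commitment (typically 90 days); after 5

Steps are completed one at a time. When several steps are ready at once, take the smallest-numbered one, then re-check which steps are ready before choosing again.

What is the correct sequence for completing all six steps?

Nothing is required for 2 and 4. 2 has the earlier label → 2 first.
Ready: 3, 4 and 6. 3 has the earlier label → 3.
4 and 6 are both available; 4 has the earlier label → 4.
5 now also ready, so the ready set is {5, 6}; 5 has the earlier label → 5.
1 now also ready, so the ready set is {1, 6}; 1 has the earlier label → 1.
Next only 6 has its prerequisites met → 6.

2 3 4 5 1 6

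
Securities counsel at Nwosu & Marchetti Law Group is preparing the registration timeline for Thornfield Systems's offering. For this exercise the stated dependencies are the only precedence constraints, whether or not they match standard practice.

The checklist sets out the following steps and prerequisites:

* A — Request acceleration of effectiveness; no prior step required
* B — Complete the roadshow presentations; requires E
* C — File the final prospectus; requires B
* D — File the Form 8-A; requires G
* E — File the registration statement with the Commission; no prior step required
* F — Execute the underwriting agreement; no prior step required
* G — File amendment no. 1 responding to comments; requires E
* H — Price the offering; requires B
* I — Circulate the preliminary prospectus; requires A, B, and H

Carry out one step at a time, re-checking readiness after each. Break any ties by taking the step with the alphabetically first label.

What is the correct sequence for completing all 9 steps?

A, E, B, C, F, G, D, H, I

Nothing is required for A, E and F. A has the earlier label → A first.
Now E and F have their prerequisites met. E has the earlier label, so E next.
B and G now also ready, so the ready set is {B, F, G}; B has the earlier label → B.
C and H now also ready, so the ready set is {C, F, G, H}; C has the earlier label → C.
F, G and H are all available; F has the earlier label → F.
G and H are both available; G has the earlier label → G.
Now D and H have their prerequisites met. D has the earlier label, so D next.
That leaves H as the only ready step → H.
That leaves I as the only ready step → I.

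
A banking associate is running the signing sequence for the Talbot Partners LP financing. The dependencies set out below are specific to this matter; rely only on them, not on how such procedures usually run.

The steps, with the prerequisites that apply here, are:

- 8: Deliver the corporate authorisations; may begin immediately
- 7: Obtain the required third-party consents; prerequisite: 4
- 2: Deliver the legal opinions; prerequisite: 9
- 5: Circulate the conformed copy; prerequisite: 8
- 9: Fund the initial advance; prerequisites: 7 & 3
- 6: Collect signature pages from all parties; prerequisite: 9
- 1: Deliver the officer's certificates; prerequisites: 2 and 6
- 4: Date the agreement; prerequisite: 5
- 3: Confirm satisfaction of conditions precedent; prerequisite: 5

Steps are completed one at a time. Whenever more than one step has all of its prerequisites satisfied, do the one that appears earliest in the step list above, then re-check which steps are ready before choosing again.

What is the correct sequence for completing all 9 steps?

8 is the only step with nothing outstanding, so it goes first.
5 is the only step now ready → 5.
Ready: 4 and 3. 4 is listed earlier → 4.
7 now also ready, so the ready set is {7, 3}; 7 is listed earlier → 7.
3 needed 5, now all done → 3.
That leaves 9 as the only ready step → 9.
2 and 6 are both available; 2 is listed earlier → 2.
Next only 6 has its prerequisites met → 6.
1 needed 2 and 6, now all done → 1.

8 → 5 → 4 → 7 → 3 → 9 → 2 → 6 → 1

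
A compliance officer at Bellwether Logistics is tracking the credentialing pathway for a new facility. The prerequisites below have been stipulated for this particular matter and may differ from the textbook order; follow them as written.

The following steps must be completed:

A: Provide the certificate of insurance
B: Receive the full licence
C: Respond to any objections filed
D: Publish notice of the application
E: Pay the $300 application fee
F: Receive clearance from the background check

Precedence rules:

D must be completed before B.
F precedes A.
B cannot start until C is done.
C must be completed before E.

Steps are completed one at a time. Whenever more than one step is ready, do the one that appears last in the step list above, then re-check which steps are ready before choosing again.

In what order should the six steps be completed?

F, D, C, E, B, A

F, D and C have no prerequisites; F is listed later, so F is first.
A now also ready, so the ready set is {D, C, A}; D is listed later → D.
Now C and A have their prerequisites met. C is listed later, so C next.
Ready: E, B and A. E is listed later → E.
B and A are both available; B is listed later → B.
A needed F, now all done → A.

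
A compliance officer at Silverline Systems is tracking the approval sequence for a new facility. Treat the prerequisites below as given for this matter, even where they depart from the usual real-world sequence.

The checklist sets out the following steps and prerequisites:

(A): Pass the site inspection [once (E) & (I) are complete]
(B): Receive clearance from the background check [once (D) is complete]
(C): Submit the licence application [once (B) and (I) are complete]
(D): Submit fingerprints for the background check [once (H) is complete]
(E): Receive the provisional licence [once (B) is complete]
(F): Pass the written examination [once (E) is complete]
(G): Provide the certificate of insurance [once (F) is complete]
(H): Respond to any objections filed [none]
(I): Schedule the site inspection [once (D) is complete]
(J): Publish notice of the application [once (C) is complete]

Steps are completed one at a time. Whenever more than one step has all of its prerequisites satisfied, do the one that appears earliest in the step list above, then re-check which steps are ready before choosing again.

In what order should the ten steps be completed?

(H) (D) (B) (E) (F) (G) (I) (A) (C) (J)

(H) has no prerequisites → (H) first.
That leaves (D) as the only ready step → (D).
Ready: (B) and (I). (B) is listed earlier → (B).
(E) and (I) are both available; (E) is listed earlier → (E).
Now (F) and (I) have their prerequisites met. (F) is listed earlier, so (F) next.
Now (G) and (I) have their prerequisites met. (G) is listed earlier, so (G) next.
Next only (I) has its prerequisites met → (I).
(A) and (C) are both available; (A) is listed earlier → (A).
(C) needed (B) and (I), now all done → (C).
(J) needed (C), now all done → (J).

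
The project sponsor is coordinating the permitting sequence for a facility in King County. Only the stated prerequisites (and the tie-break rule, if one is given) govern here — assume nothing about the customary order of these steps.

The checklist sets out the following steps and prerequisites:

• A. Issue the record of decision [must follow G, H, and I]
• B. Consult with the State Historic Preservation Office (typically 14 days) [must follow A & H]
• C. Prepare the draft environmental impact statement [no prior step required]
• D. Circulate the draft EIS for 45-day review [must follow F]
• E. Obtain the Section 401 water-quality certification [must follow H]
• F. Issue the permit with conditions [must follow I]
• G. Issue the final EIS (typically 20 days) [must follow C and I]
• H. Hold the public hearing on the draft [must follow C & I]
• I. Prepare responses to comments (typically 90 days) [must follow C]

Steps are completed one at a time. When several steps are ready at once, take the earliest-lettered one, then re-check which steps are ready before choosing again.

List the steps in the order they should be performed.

C, I, F, D, G, H, A, B, E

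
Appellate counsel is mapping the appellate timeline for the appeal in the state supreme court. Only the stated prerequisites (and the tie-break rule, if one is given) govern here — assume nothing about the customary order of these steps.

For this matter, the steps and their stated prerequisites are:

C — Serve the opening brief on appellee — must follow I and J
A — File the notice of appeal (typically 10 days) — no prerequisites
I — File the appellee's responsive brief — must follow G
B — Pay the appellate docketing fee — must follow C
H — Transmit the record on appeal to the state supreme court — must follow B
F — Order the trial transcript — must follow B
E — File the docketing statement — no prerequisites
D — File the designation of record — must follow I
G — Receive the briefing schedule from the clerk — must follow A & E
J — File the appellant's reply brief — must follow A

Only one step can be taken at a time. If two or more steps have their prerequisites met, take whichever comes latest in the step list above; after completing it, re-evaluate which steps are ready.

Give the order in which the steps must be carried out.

E and A have no prerequisites; E is listed later, so E is first.
Next only A has its prerequisites met → A.
Now J and G have their prerequisites met. J is listed later, so J next.
That leaves G as the only ready step → G.
I is the only step now ready → I.
Ready: D and C. D is listed later → D.
C needed J and I, now all done → C.
B needed C, now all done → B.
Ready: F and H. F is listed later → F.
H needed B, now all done → H.

E A J G I D C B F H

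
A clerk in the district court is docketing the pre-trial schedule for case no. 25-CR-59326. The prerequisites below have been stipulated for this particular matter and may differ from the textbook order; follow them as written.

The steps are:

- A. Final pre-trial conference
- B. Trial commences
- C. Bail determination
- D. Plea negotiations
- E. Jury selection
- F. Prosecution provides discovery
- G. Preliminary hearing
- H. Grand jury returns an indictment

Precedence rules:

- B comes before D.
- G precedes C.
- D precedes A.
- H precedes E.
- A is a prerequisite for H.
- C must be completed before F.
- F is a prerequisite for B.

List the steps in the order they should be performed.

G C F B D A H E

G is the only step with nothing outstanding, so it goes first.
C is the only step now ready → C.
That leaves F as the only ready step → F.
B is the only step now ready → B.
D is the only step now ready → D.
Next only A has its prerequisites met → A.
Next only H has its prerequisites met → H.
E needed H, now all done → E.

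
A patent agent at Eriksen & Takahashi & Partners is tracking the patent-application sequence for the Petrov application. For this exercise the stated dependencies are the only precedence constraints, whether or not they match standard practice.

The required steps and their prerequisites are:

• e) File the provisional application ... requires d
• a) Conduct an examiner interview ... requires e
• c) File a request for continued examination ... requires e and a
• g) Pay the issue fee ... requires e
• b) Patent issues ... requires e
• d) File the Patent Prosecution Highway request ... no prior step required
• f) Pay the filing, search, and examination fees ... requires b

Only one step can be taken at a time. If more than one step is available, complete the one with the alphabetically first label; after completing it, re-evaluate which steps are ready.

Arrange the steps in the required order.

d → e → a → b → c → f → g

d has no prerequisites → d first.
e needed d, now all done → e.
Now a, b and g have their prerequisites met. a has the earlier label, so a next.
Now b, c and g have their prerequisites met. b has the earlier label, so b next.
f now also ready, so the ready set is {c, f, g}; c has the earlier label → c.
Ready: f and g. f has the earlier label → f.
g needed e, now all done → g.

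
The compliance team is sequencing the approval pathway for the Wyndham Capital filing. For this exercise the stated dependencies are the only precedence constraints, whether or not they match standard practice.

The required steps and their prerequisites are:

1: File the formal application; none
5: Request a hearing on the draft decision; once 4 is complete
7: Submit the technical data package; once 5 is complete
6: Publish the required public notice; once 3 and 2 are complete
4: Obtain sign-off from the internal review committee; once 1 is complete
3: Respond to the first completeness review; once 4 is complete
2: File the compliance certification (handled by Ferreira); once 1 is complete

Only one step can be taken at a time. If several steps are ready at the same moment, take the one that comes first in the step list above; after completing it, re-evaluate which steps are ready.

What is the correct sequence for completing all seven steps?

1, 4, 5, 7, 3, 2, 6

1 has no prerequisites → 1 first.
Now 4 and 2 have their prerequisites met. 4 is listed earlier, so 4 next.
5 and 3 now also ready, so the ready set is {5, 3, 2}; 5 is listed earlier → 5.
7 now also ready, so the ready set is {7, 3, 2}; 7 is listed earlier → 7.
Ready: 3 and 2. 3 is listed earlier → 3.
2 needed 1, now all done → 2.
6 is the only step now ready → 6.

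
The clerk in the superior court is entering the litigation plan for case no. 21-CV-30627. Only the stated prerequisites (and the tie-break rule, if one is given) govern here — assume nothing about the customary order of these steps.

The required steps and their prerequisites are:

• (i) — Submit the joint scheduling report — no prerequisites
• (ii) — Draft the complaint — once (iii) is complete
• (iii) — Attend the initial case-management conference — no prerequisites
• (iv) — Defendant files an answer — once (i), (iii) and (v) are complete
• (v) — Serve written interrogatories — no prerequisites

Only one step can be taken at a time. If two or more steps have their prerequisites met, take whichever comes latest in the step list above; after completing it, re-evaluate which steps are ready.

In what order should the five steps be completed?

(v), (iii) and (i) have no prerequisites; (v) is listed later, so (v) is first.
Now (iii) and (i) have their prerequisites met. (iii) is listed later, so (iii) next.
(ii) now also ready, so the ready set is {(ii), (i)}; (ii) is listed later → (ii).
Next only (i) has its prerequisites met → (i).
(iv) needed (v), (iii) and (i), now all done → (iv).

(v), (iii), (ii), (i), (iv)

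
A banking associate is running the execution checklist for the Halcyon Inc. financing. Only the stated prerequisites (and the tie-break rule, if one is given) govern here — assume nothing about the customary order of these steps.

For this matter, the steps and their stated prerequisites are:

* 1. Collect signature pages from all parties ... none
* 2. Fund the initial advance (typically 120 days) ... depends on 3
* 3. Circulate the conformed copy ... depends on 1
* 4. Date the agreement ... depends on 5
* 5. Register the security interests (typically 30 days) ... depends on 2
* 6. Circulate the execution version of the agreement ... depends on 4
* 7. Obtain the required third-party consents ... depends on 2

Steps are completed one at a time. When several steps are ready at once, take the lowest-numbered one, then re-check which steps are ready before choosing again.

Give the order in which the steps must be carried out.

1 3 2 5 4 6 7

Only 1 has no prerequisites, so it is first.
3 needed 1, now all done → 3.
2 is the only step now ready → 2.
Now 5 and 7 have their prerequisites met. 5 has the earlier label, so 5 next.
Ready: 4 and 7. 4 has the earlier label → 4.
6 and 7 are both available; 6 has the earlier label → 6.
7 is the only step now ready → 7.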